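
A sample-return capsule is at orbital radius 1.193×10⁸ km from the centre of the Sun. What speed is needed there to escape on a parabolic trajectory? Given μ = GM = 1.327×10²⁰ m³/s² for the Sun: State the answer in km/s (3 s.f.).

r = 1.193×10⁸ km = 1.193×10¹¹ m.
Escape speed v_esc = √(2μ/r) = √(2 × 1.327×10²⁰ / 1.193×10¹¹) = √(2.225×10⁹) = 47170 m/s.
= 47.17 km/s.

v_esc ≈ 47.2 km/s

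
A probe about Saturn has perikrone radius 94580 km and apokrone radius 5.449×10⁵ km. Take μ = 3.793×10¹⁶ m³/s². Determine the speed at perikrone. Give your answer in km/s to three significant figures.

v ≈ 26.1 km/s

Semi-major axis a = (r_p + r_a)/2 = 3.1974×10⁵ km = 3.197×10⁸ m.
Vis-viva: v² = μ(2/r − 1/a) = 3.793×10¹⁶ × (2.115×10⁻⁸ − 3.128×10⁻⁹) = 6.834×10⁸ m²/s².
v = 26140 m/s = 26.14 km/s.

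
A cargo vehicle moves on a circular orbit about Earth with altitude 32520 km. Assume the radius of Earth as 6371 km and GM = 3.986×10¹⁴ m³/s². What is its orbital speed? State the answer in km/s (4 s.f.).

r = 6371 + 32520 = 38891 km = 3.8891×10⁷ m.
For a circular orbit v = √(μ/r) = √(3.986×10¹⁴ / 3.889×10⁷) = √(1.025×10⁷) = 3201 m/s.
That is 3.201 km/s.

v ≈ 3.201 km/s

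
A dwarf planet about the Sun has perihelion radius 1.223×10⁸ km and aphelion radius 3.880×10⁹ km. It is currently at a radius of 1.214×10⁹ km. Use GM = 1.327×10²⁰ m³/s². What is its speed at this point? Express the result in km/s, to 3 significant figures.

Semi-major axis a = (r_p + r_a)/2 = 2.0012×10⁹ km = 2.001×10¹² m.
Vis-viva: v² = μ(2/r − 1/a) = 1.327×10²⁰ × (1.647×10⁻¹² − 4.997×10⁻¹³) = 1.523×10⁸ m²/s².
v = 12340 m/s = 12.34 km/s.

v ≈ 12.3 km/s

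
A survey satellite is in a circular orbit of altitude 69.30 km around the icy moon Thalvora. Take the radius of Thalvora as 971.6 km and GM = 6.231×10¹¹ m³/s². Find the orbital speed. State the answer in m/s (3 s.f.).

v ≈ 774 m/s

r = 971.6 + 69.30 = 1040.9 km = 1.0409×10⁶ m.
For a circular orbit v = √(μ/r) = √(6.231×10¹¹ / 1.041×10⁶) = √(5.986×10⁵) = 773.7 m/s.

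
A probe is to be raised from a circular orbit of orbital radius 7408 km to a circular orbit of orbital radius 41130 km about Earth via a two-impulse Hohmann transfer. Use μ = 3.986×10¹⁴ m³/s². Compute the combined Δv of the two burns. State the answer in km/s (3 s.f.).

r₁ = 7408 km = 7.408×10⁶ m.
r₂ = 41130 km = 4.113×10⁷ m.
Transfer ellipse a_t = (r₁ + r₂)/2 = 2.427×10⁷ m.
At r₁: circular v_c1 = √(μ/r₁) = 7335 m/s; transfer-perigee v_p = √[μ(2/r₁ − 1/a_t)] = 9549 m/s.
Δv₁ = v_p − v_c1 = 2214 m/s.
At r₂: circular v_c2 = √(μ/r₂) = 3113 m/s; transfer-apogee v_a = √[μ(2/r₂ − 1/a_t)] = 1720 m/s.
Δv₂ = v_c2 − v_a = 1393 m/s.
Total Δv = Δv₁ + Δv₂ = 3607 m/s = 3.607 km/s.

Δv_total ≈ 3.61 km/s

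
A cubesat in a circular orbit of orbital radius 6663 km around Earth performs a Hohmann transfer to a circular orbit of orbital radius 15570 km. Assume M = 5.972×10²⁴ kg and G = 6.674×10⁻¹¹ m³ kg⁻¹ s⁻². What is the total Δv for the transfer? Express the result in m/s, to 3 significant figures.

Δv_total ≈ 2560 m/s

μ = GM = 6.674×10⁻¹¹ × 5.972×10²⁴ = 3.986×10¹⁴ m³/s².
r₁ = 6663 km = 6.663×10⁶ m.
r₂ = 15570 km = 1.557×10⁷ m.
Transfer ellipse a_t = (r₁ + r₂)/2 = 1.112×10⁷ m.
At r₁: circular v_c1 = √(μ/r₁) = 7734 m/s; transfer-perigee v_p = √[μ(2/r₁ − 1/a_t)] = 9153 m/s.
Δv₁ = v_p − v_c1 = 1419 m/s.
At r₂: circular v_c2 = √(μ/r₂) = 5060 m/s; transfer-apogee v_a = √[μ(2/r₂ − 1/a_t)] = 3917 m/s.
Δv₂ = v_c2 − v_a = 1142 m/s.
Total Δv = Δv₁ + Δv₂ = 2562 m/s.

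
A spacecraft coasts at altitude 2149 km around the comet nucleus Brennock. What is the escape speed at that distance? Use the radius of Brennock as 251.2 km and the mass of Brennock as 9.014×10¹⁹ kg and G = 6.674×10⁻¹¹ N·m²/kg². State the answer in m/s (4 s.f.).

v_esc ≈ 70.80 m/s

μ = GM = 6.674×10⁻¹¹ × 9.014×10¹⁹ = 6.016×10⁹ m³/s².
r = 251.2 + 2149 = 2400.2 km = 2.4002×10⁶ m.
Escape speed v_esc = √(2μ/r) = √(2 × 6.016×10⁹ / 2.400×10⁶) = √(5.013×10³) = 70.80 m/s.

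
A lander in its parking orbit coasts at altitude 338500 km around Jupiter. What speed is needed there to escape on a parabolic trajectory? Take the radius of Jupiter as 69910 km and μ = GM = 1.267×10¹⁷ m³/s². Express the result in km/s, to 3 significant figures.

r = 69910 + 338500 = 408410 km = 4.0841×10⁸ m.
Escape speed v_esc = √(2μ/r) = √(2 × 1.267×10¹⁷ / 4.084×10⁸) = √(6.205×10⁸) = 24910 m/s.
= 24.91 km/s.

v_esc ≈ 24.9 km/s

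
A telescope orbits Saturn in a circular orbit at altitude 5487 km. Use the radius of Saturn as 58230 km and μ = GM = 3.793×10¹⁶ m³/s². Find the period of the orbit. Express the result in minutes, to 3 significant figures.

r = 58230 + 5487 = 63717 km = 6.3717×10⁷ m.
Kepler's third law: T = 2π√(r³/μ) = 2π√((6.372×10⁷)³ / 3.793×10¹⁶).
r³/μ = 6.820×10⁶ s², so T = 2π × 2.612×10³ = 1.641×10⁴ s.
Converting: 1.641×10⁴ s ÷ 60.00 = 273.5 minutes.

T ≈ 273 minutes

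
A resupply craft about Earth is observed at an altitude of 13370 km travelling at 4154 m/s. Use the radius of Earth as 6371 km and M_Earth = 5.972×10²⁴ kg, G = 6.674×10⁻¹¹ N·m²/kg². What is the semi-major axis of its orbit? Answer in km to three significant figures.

a ≈ 17200 km

μ = GM = 6.674×10⁻¹¹ × 5.972×10²⁴ = 3.986×10¹⁴ m³/s².
r = 6371 + 13370 = 19741 km = 1.974×10⁷ m.
Vis-viva rearranged: 1/a = 2/r − v²/μ = 1.013×10⁻⁷ − 4.329×10⁻⁸ = 5.802×10⁻⁸ m⁻¹.
a = 1.724×10⁷ m = 17236 km.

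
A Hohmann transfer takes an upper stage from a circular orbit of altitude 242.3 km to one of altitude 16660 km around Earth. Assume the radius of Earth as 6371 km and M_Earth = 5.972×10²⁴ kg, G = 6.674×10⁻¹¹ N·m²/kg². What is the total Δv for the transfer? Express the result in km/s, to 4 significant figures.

Δv_total ≈ 3.295 km/s

μ = GM = 6.674×10⁻¹¹ × 5.972×10²⁴ = 3.986×10¹⁴ m³/s².
r₁ = 6371 + 242.3 = 6613.3 km = 6.6133×10⁶ m.
r₂ = 6371 + 16660 = 23031 km = 2.3031×10⁷ m.
Transfer ellipse a_t = (r₁ + r₂)/2 = 1.482×10⁷ m.
At r₁: circular v_c1 = √(μ/r₁) = 7763 m/s; transfer-perigee v_p = √[μ(2/r₁ − 1/a_t)] = 9677 m/s.
Δv₁ = v_p − v_c1 = 1914 m/s.
At r₂: circular v_c2 = √(μ/r₂) = 4160 m/s; transfer-apogee v_a = √[μ(2/r₂ − 1/a_t)] = 2779 m/s.
Δv₂ = v_c2 − v_a = 1381 m/s.
Total Δv = Δv₁ + Δv₂ = 3295 m/s = 3.295 km/s.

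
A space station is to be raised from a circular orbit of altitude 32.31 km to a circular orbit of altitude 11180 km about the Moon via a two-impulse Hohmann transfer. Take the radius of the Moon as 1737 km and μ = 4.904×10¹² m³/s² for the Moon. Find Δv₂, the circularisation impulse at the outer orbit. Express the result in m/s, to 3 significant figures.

r₁ = 1737 + 32.31 = 1769.3 km = 1.7693×10⁶ m.
r₂ = 1737 + 11180 = 12917 km = 1.2917×10⁷ m.
Transfer ellipse a_t = (r₁ + r₂)/2 = 7.343×10⁶ m.
At r₁: circular v_c1 = √(μ/r₁) = 1665 m/s; transfer-perilune v_p = √[μ(2/r₁ − 1/a_t)] = 2208 m/s.
At r₂: circular v_c2 = √(μ/r₂) = 616.2 m/s; transfer-apolune v_a = √[μ(2/r₂ − 1/a_t)] = 302.5 m/s.
Δv₂ = v_c2 − v_a = 313.7 m/s.

Δv ≈ 314 m/s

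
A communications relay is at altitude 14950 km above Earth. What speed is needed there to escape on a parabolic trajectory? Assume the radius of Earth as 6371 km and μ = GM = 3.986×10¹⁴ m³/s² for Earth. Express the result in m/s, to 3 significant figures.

v_esc ≈ 6110 m/s

r = 6371 + 14950 = 21321 km = 2.1321×10⁷ m.
Escape speed v_esc = √(2μ/r) = √(2 × 3.986×10¹⁴ / 2.132×10⁷) = √(3.739×10⁷) = 6115 m/s.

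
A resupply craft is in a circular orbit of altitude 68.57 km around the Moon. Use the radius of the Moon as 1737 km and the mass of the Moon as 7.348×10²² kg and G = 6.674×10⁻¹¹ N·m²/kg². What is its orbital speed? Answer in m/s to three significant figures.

v ≈ 1650 m/s

μ = GM = 6.674×10⁻¹¹ × 7.348×10²² = 4.904×10¹² m³/s².
r = 1737 + 68.57 = 1805.6 km = 1.8056×10⁶ m.
For a circular orbit v = √(μ/r) = √(4.904×10¹² / 1.806×10⁶) = √(2.716×10⁶) = 1648 m/s.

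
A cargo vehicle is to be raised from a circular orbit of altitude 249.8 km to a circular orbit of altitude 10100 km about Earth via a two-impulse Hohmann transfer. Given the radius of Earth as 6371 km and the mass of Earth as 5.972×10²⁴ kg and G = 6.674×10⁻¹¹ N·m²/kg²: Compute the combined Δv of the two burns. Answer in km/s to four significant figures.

Δv_total ≈ 2.702 km/s

μ = GM = 6.674×10⁻¹¹ × 5.972×10²⁴ = 3.986×10¹⁴ m³/s².
r₁ = 6371 + 249.8 = 6620.8 km = 6.6208×10⁶ m.
r₂ = 6371 + 10100 = 16471 km = 1.6471×10⁷ m.
Transfer ellipse a_t = (r₁ + r₂)/2 = 1.155×10⁷ m.
At r₁: circular v_c1 = √(μ/r₁) = 7759 m/s; transfer-perigee v_p = √[μ(2/r₁ − 1/a_t)] = 9267 m/s.
Δv₁ = v_p − v_c1 = 1508 m/s.
At r₂: circular v_c2 = √(μ/r₂) = 4919 m/s; transfer-apogee v_a = √[μ(2/r₂ − 1/a_t)] = 3725 m/s.
Δv₂ = v_c2 − v_a = 1194 m/s.
Total Δv = Δv₁ + Δv₂ = 2702 m/s = 2.702 km/s.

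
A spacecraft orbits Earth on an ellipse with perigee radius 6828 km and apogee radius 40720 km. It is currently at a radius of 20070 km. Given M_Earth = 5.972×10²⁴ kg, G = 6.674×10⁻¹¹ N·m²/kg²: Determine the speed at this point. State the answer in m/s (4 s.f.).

v ≈ 4791 m/s

μ = GM = 6.674×10⁻¹¹ × 5.972×10²⁴ = 3.986×10¹⁴ m³/s².
Semi-major axis a = (r_p + r_a)/2 = 23774 km = 2.377×10⁷ m.
Vis-viva: v² = μ(2/r − 1/a) = 3.986×10¹⁴ × (9.965×10⁻⁸ − 4.206×10⁻⁸) = 2.295×10⁷ m²/s².
v = 4791 m/s.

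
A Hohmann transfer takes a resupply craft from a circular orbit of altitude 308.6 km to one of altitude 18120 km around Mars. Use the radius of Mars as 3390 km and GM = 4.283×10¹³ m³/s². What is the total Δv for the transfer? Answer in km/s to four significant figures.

r₁ = 3390 + 308.6 = 3698.6 km = 3.6986×10⁶ m.
r₂ = 3390 + 18120 = 21510 km = 2.1510×10⁷ m.
Transfer ellipse a_t = (r₁ + r₂)/2 = 1.260×10⁷ m.
At r₁: circular v_c1 = √(μ/r₁) = 3403 m/s; transfer-periapsis v_p = √[μ(2/r₁ − 1/a_t)] = 4445 m/s.
Δv₁ = v_p − v_c1 = 1043 m/s.
At r₂: circular v_c2 = √(μ/r₂) = 1411 m/s; transfer-apoapsis v_a = √[μ(2/r₂ − 1/a_t)] = 764.4 m/s.
Δv₂ = v_c2 − v_a = 646.7 m/s.
Total Δv = Δv₁ + Δv₂ = 1689 m/s = 1.689 km/s.

Δv_total ≈ 1.689 km/s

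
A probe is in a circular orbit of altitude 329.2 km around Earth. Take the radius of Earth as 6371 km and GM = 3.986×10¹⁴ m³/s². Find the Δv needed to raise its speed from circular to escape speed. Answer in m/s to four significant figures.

r = 6371 + 329.2 = 6700.2 km = 6.7002×10⁶ m.
Circular speed v_c = √(μ/r) = 7713 m/s.
Escape speed v_esc = √(2μ/r) = √2 × v_c = 10910 m/s.
Δv = v_esc − v_c = 3195 m/s.

Δv ≈ 3195 m/s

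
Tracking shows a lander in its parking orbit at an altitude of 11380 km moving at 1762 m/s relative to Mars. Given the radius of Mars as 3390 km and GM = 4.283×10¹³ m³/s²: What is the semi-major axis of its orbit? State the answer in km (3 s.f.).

r = 3390 + 11380 = 14770 km = 1.477×10⁷ m.
Vis-viva rearranged: 1/a = 2/r − v²/μ = 1.354×10⁻⁷ − 7.249×10⁻⁸ = 6.292×10⁻⁸ m⁻¹.
a = 1.589×10⁷ m = 15893 km.

a ≈ 15900 km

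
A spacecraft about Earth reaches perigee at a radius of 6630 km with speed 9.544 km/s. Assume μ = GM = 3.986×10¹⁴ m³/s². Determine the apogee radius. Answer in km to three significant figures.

apogee radius ≈ 20700 km

r_p = 6.630×10⁶ m.
Specific energy ε = v²/2 − μ/r = -1.458×10⁷ J/kg, so a = −μ/(2ε) = 1.367×10⁷ m.
The apsides satisfy r_p + r_a = 2a, so the apogee radius is 2a − r_p = 2.072×10⁷ m = 20715 km.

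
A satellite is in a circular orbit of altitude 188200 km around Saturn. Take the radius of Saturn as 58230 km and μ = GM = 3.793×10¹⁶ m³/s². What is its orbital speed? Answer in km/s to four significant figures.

v ≈ 12.41 km/s

r = 58230 + 188200 = 246430 km = 2.4643×10⁸ m.
For a circular orbit v = √(μ/r) = √(3.793×10¹⁶ / 2.464×10⁸) = √(1.539×10⁸) = 12410 m/s.
That is 12.41 km/s.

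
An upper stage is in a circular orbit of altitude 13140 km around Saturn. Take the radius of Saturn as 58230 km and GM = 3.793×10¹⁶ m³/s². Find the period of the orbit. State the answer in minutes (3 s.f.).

r = 58230 + 13140 = 71370 km = 7.1370×10⁷ m.
Kepler's third law: T = 2π√(r³/μ) = 2π√((7.137×10⁷)³ / 3.793×10¹⁶).
r³/μ = 9.584×10⁶ s², so T = 2π × 3.096×10³ = 1.945×10⁴ s.
Converting: 1.945×10⁴ s ÷ 60.00 = 324.2 minutes.

T ≈ 324 minutes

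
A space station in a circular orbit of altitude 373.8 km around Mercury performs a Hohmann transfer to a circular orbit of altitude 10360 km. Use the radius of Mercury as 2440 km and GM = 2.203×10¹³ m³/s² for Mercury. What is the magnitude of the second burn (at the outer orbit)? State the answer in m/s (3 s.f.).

r₁ = 2440 + 373.8 = 2813.8 km = 2.8138×10⁶ m.
r₂ = 2440 + 10360 = 12800 km = 1.2800×10⁷ m.
Transfer ellipse a_t = (r₁ + r₂)/2 = 7.807×10⁶ m.
At r₁: circular v_c1 = √(μ/r₁) = 2798 m/s; transfer-periherm v_p = √[μ(2/r₁ − 1/a_t)] = 3583 m/s.
At r₂: circular v_c2 = √(μ/r₂) = 1312 m/s; transfer-apoherm v_a = √[μ(2/r₂ − 1/a_t)] = 787.6 m/s.
Δv₂ = v_c2 − v_a = 524.3 m/s.

Δv ≈ 524 m/s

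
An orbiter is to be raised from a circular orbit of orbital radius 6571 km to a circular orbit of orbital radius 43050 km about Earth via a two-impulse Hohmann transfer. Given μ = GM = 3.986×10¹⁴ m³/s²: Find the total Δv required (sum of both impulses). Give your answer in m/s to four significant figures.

Δv_total ≈ 3948 m/s

r₁ = 6571 km = 6.571×10⁶ m.
r₂ = 43050 km = 4.305×10⁷ m.
Transfer ellipse a_t = (r₁ + r₂)/2 = 2.481×10⁷ m.
At r₁: circular v_c1 = √(μ/r₁) = 7788 m/s; transfer-perigee v_p = √[μ(2/r₁ − 1/a_t)] = 10260 m/s.
Δv₁ = v_p − v_c1 = 2471 m/s.
At r₂: circular v_c2 = √(μ/r₂) = 3043 m/s; transfer-apogee v_a = √[μ(2/r₂ − 1/a_t)] = 1566 m/s.
Δv₂ = v_c2 − v_a = 1477 m/s.
Total Δv = Δv₁ + Δv₂ = 3948 m/s.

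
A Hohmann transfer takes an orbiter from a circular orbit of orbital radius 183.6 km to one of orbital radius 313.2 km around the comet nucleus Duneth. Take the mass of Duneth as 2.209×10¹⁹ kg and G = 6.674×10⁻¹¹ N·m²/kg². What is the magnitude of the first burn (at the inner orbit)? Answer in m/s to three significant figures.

Δv ≈ 11.0 m/s

μ = GM = 6.674×10⁻¹¹ × 2.209×10¹⁹ = 1.474×10⁹ m³/s².
r₁ = 183.6 km = 1.836×10⁵ m.
r₂ = 313.2 km = 3.132×10⁵ m.
Transfer ellipse a_t = (r₁ + r₂)/2 = 2.484×10⁵ m.
At r₁: circular v_c1 = √(μ/r₁) = 89.61 m/s; transfer-periapsis v_p = √[μ(2/r₁ − 1/a_t)] = 100.6 m/s.
Δv₁ = v_p − v_c1 = 11.01 m/s.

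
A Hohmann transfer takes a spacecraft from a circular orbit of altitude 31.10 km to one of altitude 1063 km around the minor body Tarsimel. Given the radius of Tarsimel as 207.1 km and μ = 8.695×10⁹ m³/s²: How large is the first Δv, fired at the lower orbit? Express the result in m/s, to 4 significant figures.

Δv ≈ 56.89 m/s

r₁ = 207.1 + 31.10 = 238.20 km = 2.3820×10⁵ m.
r₂ = 207.1 + 1063 = 1270.1 km = 1.2701×10⁶ m.
Transfer ellipse a_t = (r₁ + r₂)/2 = 7.542×10⁵ m.
At r₁: circular v_c1 = √(μ/r₁) = 191.1 m/s; transfer-periapsis v_p = √[μ(2/r₁ − 1/a_t)] = 247.9 m/s.
Δv₁ = v_p − v_c1 = 56.89 m/s.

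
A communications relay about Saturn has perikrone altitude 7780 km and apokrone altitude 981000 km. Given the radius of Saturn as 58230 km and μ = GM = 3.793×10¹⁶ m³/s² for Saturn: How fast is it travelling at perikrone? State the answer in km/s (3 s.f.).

v ≈ 32.9 km/s

r_p = 58230 + 7780 = 66010 km = 6.6010×10⁷ m.
r_a = 58230 + 981000 = 1039200 km = 1.0392×10⁹ m.
Semi-major axis a = (r_p + r_a)/2 = 5.5262×10⁵ km = 5.526×10⁸ m.
Vis-viva: v² = μ(2/r − 1/a) = 3.793×10¹⁶ × (3.030×10⁻⁸ − 1.810×10⁻⁹) = 1.081×10⁹ m²/s².
v = 32870 m/s = 32.87 km/s.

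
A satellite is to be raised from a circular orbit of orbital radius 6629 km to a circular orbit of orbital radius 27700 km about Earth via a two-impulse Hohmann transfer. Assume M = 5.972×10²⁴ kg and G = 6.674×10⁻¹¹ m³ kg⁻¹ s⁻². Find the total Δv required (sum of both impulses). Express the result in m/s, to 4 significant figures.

Δv_total ≈ 3532 m/s

μ = GM = 6.674×10⁻¹¹ × 5.972×10²⁴ = 3.986×10¹⁴ m³/s².
r₁ = 6629 km = 6.629×10⁶ m.
r₂ = 27700 km = 2.770×10⁷ m.
Transfer ellipse a_t = (r₁ + r₂)/2 = 1.716×10⁷ m.
At r₁: circular v_c1 = √(μ/r₁) = 7754 m/s; transfer-perigee v_p = √[μ(2/r₁ − 1/a_t)] = 9850 m/s.
Δv₁ = v_p − v_c1 = 2096 m/s.
At r₂: circular v_c2 = √(μ/r₂) = 3793 m/s; transfer-apogee v_a = √[μ(2/r₂ − 1/a_t)] = 2357 m/s.
Δv₂ = v_c2 − v_a = 1436 m/s.
Total Δv = Δv₁ + Δv₂ = 3532 m/s.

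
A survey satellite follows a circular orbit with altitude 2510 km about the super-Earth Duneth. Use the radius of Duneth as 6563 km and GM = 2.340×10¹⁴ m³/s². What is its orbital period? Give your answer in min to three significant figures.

r = 6563 + 2510 = 9073.0 km = 9.0730×10⁶ m.
Kepler's third law: T = 2π√(r³/μ) = 2π√((9.073×10⁶)³ / 2.340×10¹⁴).
r³/μ = 3.192×10⁶ s², so T = 2π × 1.787×10³ = 1.123×10⁴ s.
Converting: 1.123×10⁴ s ÷ 60.00 = 187.1 min.

T ≈ 187 min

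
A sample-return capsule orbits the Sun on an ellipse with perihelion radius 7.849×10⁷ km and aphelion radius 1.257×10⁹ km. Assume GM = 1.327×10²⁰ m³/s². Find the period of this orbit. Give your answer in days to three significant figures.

T ≈ 3440 days

Semi-major axis a = (r_p + r_a)/2 = (7.8490×10⁷ + 1.2570×10⁹)/2 = 6.6774×10⁸ km = 6.677×10¹¹ m.
By Kepler's third law T = 2π√(a³/μ) = 2π × 4.737×10⁷ = 2.976×10⁸ s.
= 3445 days.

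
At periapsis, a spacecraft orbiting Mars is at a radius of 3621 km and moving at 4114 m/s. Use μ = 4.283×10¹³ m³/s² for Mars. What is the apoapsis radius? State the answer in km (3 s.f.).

apoapsis radius ≈ 9100 km

r_p = 3.621×10⁶ m.
Specific energy ε = v²/2 − μ/r = -3.366×10⁶ J/kg, so a = −μ/(2ε) = 6.363×10⁶ m.
The apsides satisfy r_p + r_a = 2a, so the apoapsis radius is 2a − r_p = 9.104×10⁶ m = 9104.3 km.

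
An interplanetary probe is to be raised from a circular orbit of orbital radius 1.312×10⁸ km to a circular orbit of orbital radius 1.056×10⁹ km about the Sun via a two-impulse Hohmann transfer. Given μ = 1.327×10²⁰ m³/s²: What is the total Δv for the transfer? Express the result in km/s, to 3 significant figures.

r₁ = 1.312×10⁸ km = 1.312×10¹¹ m.
r₂ = 1.056×10⁹ km = 1.056×10¹² m.
Transfer ellipse a_t = (r₁ + r₂)/2 = 5.936×10¹¹ m.
At r₁: circular v_c1 = √(μ/r₁) = 31800 m/s; transfer-perihelion v_p = √[μ(2/r₁ − 1/a_t)] = 42420 m/s.
Δv₁ = v_p − v_c1 = 10620 m/s.
At r₂: circular v_c2 = √(μ/r₂) = 11210 m/s; transfer-aphelion v_a = √[μ(2/r₂ − 1/a_t)] = 5270 m/s.
Δv₂ = v_c2 − v_a = 5940 m/s.
Total Δv = Δv₁ + Δv₂ = 16560 m/s = 16.56 km/s.

Δv_total ≈ 16.6 km/s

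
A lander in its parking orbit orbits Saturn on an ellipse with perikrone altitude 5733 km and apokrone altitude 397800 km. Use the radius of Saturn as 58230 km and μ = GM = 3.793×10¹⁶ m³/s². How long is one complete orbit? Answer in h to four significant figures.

r_p = 58230 + 5733 = 63963 km = 6.3963×10⁷ m.
r_a = 58230 + 397800 = 456030 km = 4.5603×10⁸ m.
Semi-major axis a = (r_p + r_a)/2 = (63963 + 4.5603×10⁵)/2 = 2.6000×10⁵ km = 2.600×10⁸ m.
By Kepler's third law T = 2π√(a³/μ) = 2π × 2.153×10⁴ = 1.353×10⁵ s.
= 37.57 h.

T ≈ 37.57 h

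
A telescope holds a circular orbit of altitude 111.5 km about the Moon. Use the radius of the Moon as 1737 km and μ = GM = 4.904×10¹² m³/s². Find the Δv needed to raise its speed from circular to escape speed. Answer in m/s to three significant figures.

Δv ≈ 675 m/s

r = 1737 + 111.5 = 1848.5 km = 1.8485×10⁶ m.
Circular speed v_c = √(μ/r) = 1629 m/s.
Escape speed v_esc = √(2μ/r) = √2 × v_c = 2303 m/s.
Δv = v_esc − v_c = 674.7 m/s.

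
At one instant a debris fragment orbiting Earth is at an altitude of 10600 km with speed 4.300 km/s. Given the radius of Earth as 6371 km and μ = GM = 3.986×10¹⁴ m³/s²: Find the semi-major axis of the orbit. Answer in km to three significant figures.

a ≈ 14000 km

r = 6371 + 10600 = 16971 km = 1.697×10⁷ m.
Vis-viva rearranged: 1/a = 2/r − v²/μ = 1.178×10⁻⁷ − 4.639×10⁻⁸ = 7.146×10⁻⁸ m⁻¹.
a = 1.399×10⁷ m = 13994 km.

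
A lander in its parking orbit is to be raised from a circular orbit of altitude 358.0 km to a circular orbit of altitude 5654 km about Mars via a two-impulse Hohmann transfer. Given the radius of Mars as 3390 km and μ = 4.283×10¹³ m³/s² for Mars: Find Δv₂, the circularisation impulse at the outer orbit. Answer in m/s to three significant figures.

Δv ≈ 510 m/s

r₁ = 3390 + 358.0 = 3748.0 km = 3.7480×10⁶ m.
r₂ = 3390 + 5654 = 9044.0 km = 9.0440×10⁶ m.
Transfer ellipse a_t = (r₁ + r₂)/2 = 6.396×10⁶ m.
At r₁: circular v_c1 = √(μ/r₁) = 3380 m/s; transfer-periapsis v_p = √[μ(2/r₁ − 1/a_t)] = 4020 m/s.
At r₂: circular v_c2 = √(μ/r₂) = 2176 m/s; transfer-apoapsis v_a = √[μ(2/r₂ − 1/a_t)] = 1666 m/s.
Δv₂ = v_c2 − v_a = 510.3 m/s.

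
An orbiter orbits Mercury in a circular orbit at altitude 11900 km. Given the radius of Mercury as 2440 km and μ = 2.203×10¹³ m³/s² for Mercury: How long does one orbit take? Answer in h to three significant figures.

T ≈ 20.2 h

r = 2440 + 11900 = 14340 km = 1.4340×10⁷ m.
Kepler's third law: T = 2π√(r³/μ) = 2π√((1.434×10⁷)³ / 2.203×10¹³).
r³/μ = 1.339×10⁸ s², so T = 2π × 1.157×10⁴ = 7.269×10⁴ s.
Converting: 7.269×10⁴ s ÷ 3600 = 20.19 h.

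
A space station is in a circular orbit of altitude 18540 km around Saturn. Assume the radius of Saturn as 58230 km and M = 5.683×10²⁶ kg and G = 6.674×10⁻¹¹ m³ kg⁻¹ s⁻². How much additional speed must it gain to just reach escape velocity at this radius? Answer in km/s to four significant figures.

Δv ≈ 9.207 km/s

μ = GM = 6.674×10⁻¹¹ × 5.683×10²⁶ = 3.793×10¹⁶ m³/s².
r = 58230 + 18540 = 76770 km = 7.6770×10⁷ m.
Circular speed v_c = √(μ/r) = 22230 m/s.
Escape speed v_esc = √(2μ/r) = √2 × v_c = 31430 m/s.
Δv = v_esc − v_c = 9207 m/s = 9.207 km/s.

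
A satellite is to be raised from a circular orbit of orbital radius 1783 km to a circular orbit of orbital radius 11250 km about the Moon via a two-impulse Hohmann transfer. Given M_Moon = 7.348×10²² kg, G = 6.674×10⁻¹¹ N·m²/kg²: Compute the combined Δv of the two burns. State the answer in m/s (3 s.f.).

μ = GM = 6.674×10⁻¹¹ × 7.348×10²² = 4.904×10¹² m³/s².
r₁ = 1783 km = 1.783×10⁶ m.
r₂ = 11250 km = 1.125×10⁷ m.
Transfer ellipse a_t = (r₁ + r₂)/2 = 6.516×10⁶ m.
At r₁: circular v_c1 = √(μ/r₁) = 1658 m/s; transfer-perilune v_p = √[μ(2/r₁ − 1/a_t)] = 2179 m/s.
Δv₁ = v_p − v_c1 = 520.6 m/s.
At r₂: circular v_c2 = √(μ/r₂) = 660.2 m/s; transfer-apolune v_a = √[μ(2/r₂ − 1/a_t)] = 345.4 m/s.
Δv₂ = v_c2 − v_a = 314.9 m/s.
Total Δv = Δv₁ + Δv₂ = 835.5 m/s.

Δv_total ≈ 836 m/s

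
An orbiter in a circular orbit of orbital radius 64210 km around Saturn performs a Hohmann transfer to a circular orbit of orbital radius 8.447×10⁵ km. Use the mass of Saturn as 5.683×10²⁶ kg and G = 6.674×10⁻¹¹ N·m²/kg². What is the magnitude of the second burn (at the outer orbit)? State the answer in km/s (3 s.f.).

Δv ≈ 4.18 km/s

μ = GM = 6.674×10⁻¹¹ × 5.683×10²⁶ = 3.793×10¹⁶ m³/s².
r₁ = 64210 km = 6.421×10⁷ m.
r₂ = 8.447×10⁵ km = 8.447×10⁸ m.
Transfer ellipse a_t = (r₁ + r₂)/2 = 4.545×10⁸ m.
At r₁: circular v_c1 = √(μ/r₁) = 24300 m/s; transfer-perikrone v_p = √[μ(2/r₁ − 1/a_t)] = 33130 m/s.
At r₂: circular v_c2 = √(μ/r₂) = 6701 m/s; transfer-apokrone v_a = √[μ(2/r₂ − 1/a_t)] = 2519 m/s.
Δv₂ = v_c2 − v_a = 4182 m/s.
= 4.182 km/s.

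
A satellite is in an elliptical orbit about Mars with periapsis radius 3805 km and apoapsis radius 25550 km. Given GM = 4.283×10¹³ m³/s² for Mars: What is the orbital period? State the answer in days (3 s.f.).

T ≈ 0.625 days

Semi-major axis a = (r_p + r_a)/2 = (3805.0 + 25550)/2 = 14678 km = 1.468×10⁷ m.
By Kepler's third law T = 2π√(a³/μ) = 2π × 8.592×10³ = 5.399×10⁴ s.
= 0.6248 days.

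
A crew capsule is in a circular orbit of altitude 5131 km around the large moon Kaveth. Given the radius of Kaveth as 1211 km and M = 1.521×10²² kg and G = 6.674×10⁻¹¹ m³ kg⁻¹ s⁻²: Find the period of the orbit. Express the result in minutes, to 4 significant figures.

T ≈ 1660 minutes

μ = GM = 6.674×10⁻¹¹ × 1.521×10²² = 1.015×10¹² m³/s².
r = 1211 + 5131 = 6342.0 km = 6.3420×10⁶ m.
Kepler's third law: T = 2π√(r³/μ) = 2π√((6.342×10⁶)³ / 1.015×10¹²).
r³/μ = 2.513×10⁸ s², so T = 2π × 1.585×10⁴ = 9.960×10⁴ s.
Converting: 9.960×10⁴ s ÷ 60.00 = 1660 minutes.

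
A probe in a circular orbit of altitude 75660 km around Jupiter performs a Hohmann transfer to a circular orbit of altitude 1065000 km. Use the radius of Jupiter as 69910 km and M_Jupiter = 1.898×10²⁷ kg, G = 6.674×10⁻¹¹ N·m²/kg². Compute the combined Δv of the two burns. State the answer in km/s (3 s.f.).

μ = GM = 6.674×10⁻¹¹ × 1.898×10²⁷ = 1.267×10¹⁷ m³/s².
r₁ = 69910 + 75660 = 145570 km = 1.4557×10⁸ m.
r₂ = 69910 + 1065000 = 1134900 km = 1.1349×10⁹ m.
Transfer ellipse a_t = (r₁ + r₂)/2 = 6.402×10⁸ m.
At r₁: circular v_c1 = √(μ/r₁) = 29500 m/s; transfer-perijove v_p = √[μ(2/r₁ − 1/a_t)] = 39270 m/s.
Δv₁ = v_p − v_c1 = 9776 m/s.
At r₂: circular v_c2 = √(μ/r₂) = 10560 m/s; transfer-apojove v_a = √[μ(2/r₂ − 1/a_t)] = 5038 m/s.
Δv₂ = v_c2 − v_a = 5527 m/s.
Total Δv = Δv₁ + Δv₂ = 15300 m/s = 15.30 km/s.

Δv_total ≈ 15.3 km/s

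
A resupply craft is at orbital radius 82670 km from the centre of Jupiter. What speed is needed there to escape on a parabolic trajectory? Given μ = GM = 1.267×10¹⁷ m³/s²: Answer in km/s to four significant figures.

v_esc ≈ 55.36 km/s

r = 82670 km = 8.267×10⁷ m.
Escape speed v_esc = √(2μ/r) = √(2 × 1.267×10¹⁷ / 8.267×10⁷) = √(3.065×10⁹) = 55360 m/s.
= 55.36 km/s.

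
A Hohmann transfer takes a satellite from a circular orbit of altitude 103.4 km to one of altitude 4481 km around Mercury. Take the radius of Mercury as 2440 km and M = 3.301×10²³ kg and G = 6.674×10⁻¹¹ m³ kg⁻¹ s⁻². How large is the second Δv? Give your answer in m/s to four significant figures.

μ = GM = 6.674×10⁻¹¹ × 3.301×10²³ = 2.203×10¹³ m³/s².
r₁ = 2440 + 103.4 = 2543.4 km = 2.5434×10⁶ m.
r₂ = 2440 + 4481 = 6921.0 km = 6.9210×10⁶ m.
Transfer ellipse a_t = (r₁ + r₂)/2 = 4.732×10⁶ m.
At r₁: circular v_c1 = √(μ/r₁) = 2943 m/s; transfer-periherm v_p = √[μ(2/r₁ − 1/a_t)] = 3559 m/s.
At r₂: circular v_c2 = √(μ/r₂) = 1784 m/s; transfer-apoherm v_a = √[μ(2/r₂ − 1/a_t)] = 1308 m/s.
Δv₂ = v_c2 − v_a = 476.2 m/s.

Δv ≈ 476.2 m/s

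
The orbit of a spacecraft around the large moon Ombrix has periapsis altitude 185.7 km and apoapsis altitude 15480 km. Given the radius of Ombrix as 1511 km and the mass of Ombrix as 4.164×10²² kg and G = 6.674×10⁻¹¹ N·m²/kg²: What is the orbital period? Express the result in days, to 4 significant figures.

μ = GM = 6.674×10⁻¹¹ × 4.164×10²² = 2.779×10¹² m³/s².
r_p = 1511 + 185.7 = 1696.7 km = 1.6967×10⁶ m.
r_a = 1511 + 15480 = 16991 km = 1.6991×10⁷ m.
Semi-major axis a = (r_p + r_a)/2 = (1696.7 + 16991)/2 = 9343.9 km = 9.344×10⁶ m.
By Kepler's third law T = 2π√(a³/μ) = 2π × 1.713×10⁴ = 1.077×10⁵ s.
= 1.246 days.

T ≈ 1.246 days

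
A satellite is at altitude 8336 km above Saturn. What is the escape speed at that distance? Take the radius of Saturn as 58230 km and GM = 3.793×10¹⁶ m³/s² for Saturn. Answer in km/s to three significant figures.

r = 58230 + 8336 = 66566 km = 6.6566×10⁷ m.
Escape speed v_esc = √(2μ/r) = √(2 × 3.793×10¹⁶ / 6.657×10⁷) = √(1.140×10⁹) = 33760 m/s.
= 33.76 km/s.

v_esc ≈ 33.8 km/s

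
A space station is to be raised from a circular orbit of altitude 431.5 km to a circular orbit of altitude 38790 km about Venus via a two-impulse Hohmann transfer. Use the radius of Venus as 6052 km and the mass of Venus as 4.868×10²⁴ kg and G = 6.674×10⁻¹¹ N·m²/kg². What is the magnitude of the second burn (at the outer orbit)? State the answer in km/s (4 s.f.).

Δv ≈ 1.339 km/s

μ = GM = 6.674×10⁻¹¹ × 4.868×10²⁴ = 3.249×10¹⁴ m³/s².
r₁ = 6052 + 431.5 = 6483.5 km = 6.4835×10⁶ m.
r₂ = 6052 + 38790 = 44842 km = 4.4842×10⁷ m.
Transfer ellipse a_t = (r₁ + r₂)/2 = 2.566×10⁷ m.
At r₁: circular v_c1 = √(μ/r₁) = 7079 m/s; transfer-periapsis v_p = √[μ(2/r₁ − 1/a_t)] = 9357 m/s.
At r₂: circular v_c2 = √(μ/r₂) = 2692 m/s; transfer-apoapsis v_a = √[μ(2/r₂ − 1/a_t)] = 1353 m/s.
Δv₂ = v_c2 − v_a = 1339 m/s.
= 1.339 km/s.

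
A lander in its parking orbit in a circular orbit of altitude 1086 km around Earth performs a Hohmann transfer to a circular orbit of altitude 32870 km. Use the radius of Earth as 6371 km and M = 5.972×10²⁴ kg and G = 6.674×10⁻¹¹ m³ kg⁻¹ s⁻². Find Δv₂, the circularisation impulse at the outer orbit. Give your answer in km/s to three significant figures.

μ = GM = 6.674×10⁻¹¹ × 5.972×10²⁴ = 3.986×10¹⁴ m³/s².
r₁ = 6371 + 1086 = 7457.0 km = 7.4570×10⁶ m.
r₂ = 6371 + 32870 = 39241 km = 3.9241×10⁷ m.
Transfer ellipse a_t = (r₁ + r₂)/2 = 2.335×10⁷ m.
At r₁: circular v_c1 = √(μ/r₁) = 7311 m/s; transfer-perigee v_p = √[μ(2/r₁ − 1/a_t)] = 9478 m/s.
At r₂: circular v_c2 = √(μ/r₂) = 3187 m/s; transfer-apogee v_a = √[μ(2/r₂ − 1/a_t)] = 1801 m/s.
Δv₂ = v_c2 − v_a = 1386 m/s.
= 1.386 km/s.

Δv ≈ 1.39 km/s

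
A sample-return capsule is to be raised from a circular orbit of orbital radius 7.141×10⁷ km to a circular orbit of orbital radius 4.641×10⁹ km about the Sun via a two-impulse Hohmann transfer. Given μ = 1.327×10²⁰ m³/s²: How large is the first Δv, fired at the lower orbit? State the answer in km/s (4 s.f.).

Δv ≈ 17.39 km/s

r₁ = 7.141×10⁷ km = 7.141×10¹⁰ m.
r₂ = 4.641×10⁹ km = 4.641×10¹² m.
Transfer ellipse a_t = (r₁ + r₂)/2 = 2.356×10¹² m.
At r₁: circular v_c1 = √(μ/r₁) = 43110 m/s; transfer-perihelion v_p = √[μ(2/r₁ − 1/a_t)] = 60500 m/s.
Δv₁ = v_p − v_c1 = 17390 m/s.
= 17.39 km/s.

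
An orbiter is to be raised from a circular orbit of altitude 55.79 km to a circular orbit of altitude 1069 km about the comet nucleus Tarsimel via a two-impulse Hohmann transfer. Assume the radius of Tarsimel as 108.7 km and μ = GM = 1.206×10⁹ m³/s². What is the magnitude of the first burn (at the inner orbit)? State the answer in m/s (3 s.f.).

r₁ = 108.7 + 55.79 = 164.49 km = 1.6449×10⁵ m.
r₂ = 108.7 + 1069 = 1177.7 km = 1.1777×10⁶ m.
Transfer ellipse a_t = (r₁ + r₂)/2 = 6.711×10⁵ m.
At r₁: circular v_c1 = √(μ/r₁) = 85.63 m/s; transfer-periapsis v_p = √[μ(2/r₁ − 1/a_t)] = 113.4 m/s.
Δv₁ = v_p − v_c1 = 27.80 m/s.

Δv ≈ 27.8 m/s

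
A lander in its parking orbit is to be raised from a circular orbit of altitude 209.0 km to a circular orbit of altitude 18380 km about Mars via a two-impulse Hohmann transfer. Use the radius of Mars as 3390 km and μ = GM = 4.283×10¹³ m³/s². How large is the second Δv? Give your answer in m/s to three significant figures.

Δv ≈ 656 m/s

r₁ = 3390 + 209.0 = 3599.0 km = 3.5990×10⁶ m.
r₂ = 3390 + 18380 = 21770 km = 2.1770×10⁷ m.
Transfer ellipse a_t = (r₁ + r₂)/2 = 1.268×10⁷ m.
At r₁: circular v_c1 = √(μ/r₁) = 3450 m/s; transfer-periapsis v_p = √[μ(2/r₁ − 1/a_t)] = 4519 m/s.
At r₂: circular v_c2 = √(μ/r₂) = 1403 m/s; transfer-apoapsis v_a = √[μ(2/r₂ − 1/a_t)] = 747.1 m/s.
Δv₂ = v_c2 − v_a = 655.5 m/s.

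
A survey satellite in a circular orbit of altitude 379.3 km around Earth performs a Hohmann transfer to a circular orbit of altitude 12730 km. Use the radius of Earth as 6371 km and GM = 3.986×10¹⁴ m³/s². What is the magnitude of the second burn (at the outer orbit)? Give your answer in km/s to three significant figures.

Δv ≈ 1.27 km/s

r₁ = 6371 + 379.3 = 6750.3 km = 6.7503×10⁶ m.
r₂ = 6371 + 12730 = 19101 km = 1.9101×10⁷ m.
Transfer ellipse a_t = (r₁ + r₂)/2 = 1.293×10⁷ m.
At r₁: circular v_c1 = √(μ/r₁) = 7684 m/s; transfer-perigee v_p = √[μ(2/r₁ − 1/a_t)] = 9341 m/s.
At r₂: circular v_c2 = √(μ/r₂) = 4568 m/s; transfer-apogee v_a = √[μ(2/r₂ − 1/a_t)] = 3301 m/s.
Δv₂ = v_c2 − v_a = 1267 m/s.
= 1.267 km/s.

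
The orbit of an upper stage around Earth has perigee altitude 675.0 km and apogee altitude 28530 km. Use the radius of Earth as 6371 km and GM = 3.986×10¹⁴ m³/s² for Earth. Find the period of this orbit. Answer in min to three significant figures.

r_p = 6371 + 675.0 = 7046.0 km = 7.0460×10⁶ m.
r_a = 6371 + 28530 = 34901 km = 3.4901×10⁷ m.
Semi-major axis a = (r_p + r_a)/2 = (7046.0 + 34901)/2 = 20974 km = 2.097×10⁷ m.
By Kepler's third law T = 2π√(a³/μ) = 2π × 4.811×10³ = 3.023×10⁴ s.
= 503.8 min.

T ≈ 504 min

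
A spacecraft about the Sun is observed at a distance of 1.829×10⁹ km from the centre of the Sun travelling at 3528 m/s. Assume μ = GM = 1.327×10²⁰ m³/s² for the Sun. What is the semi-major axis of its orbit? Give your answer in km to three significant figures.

r = 1.829×10¹² m.
Specific orbital energy ε = v²/2 − μ/r = (3528)²/2 − 1.327×10²⁰/1.829×10¹² = -6.633×10⁷ J/kg.
Since ε = −μ/(2a), a = −μ/(2ε) = 1.000×10¹² m = 1.0003×10⁹ km.

a ≈ 1.00×10⁹ km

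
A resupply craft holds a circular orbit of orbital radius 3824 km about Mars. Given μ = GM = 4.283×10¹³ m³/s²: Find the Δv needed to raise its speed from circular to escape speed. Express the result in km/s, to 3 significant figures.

Δv ≈ 1.39 km/s

r = 3824 km = 3.824×10⁶ m.
Circular speed v_c = √(μ/r) = 3347 m/s.
Escape speed v_esc = √(2μ/r) = √2 × v_c = 4733 m/s.
Δv = v_esc − v_c = 1386 m/s = 1.386 km/s.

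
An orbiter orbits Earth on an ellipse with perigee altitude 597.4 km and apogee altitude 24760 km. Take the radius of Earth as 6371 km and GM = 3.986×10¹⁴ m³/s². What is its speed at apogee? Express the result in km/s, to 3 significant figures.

v ≈ 2.16 km/s

r_p = 6371 + 597.4 = 6968.4 km = 6.9684×10⁶ m.
r_a = 6371 + 24760 = 31131 km = 3.1131×10⁷ m.
Semi-major axis a = (r_p + r_a)/2 = 19050 km = 1.905×10⁷ m.
Vis-viva: v² = μ(2/r − 1/a) = 3.986×10¹⁴ × (6.424×10⁻⁸ − 5.249×10⁻⁸) = 4.684×10⁶ m²/s².
v = 2164 m/s = 2.164 km/s.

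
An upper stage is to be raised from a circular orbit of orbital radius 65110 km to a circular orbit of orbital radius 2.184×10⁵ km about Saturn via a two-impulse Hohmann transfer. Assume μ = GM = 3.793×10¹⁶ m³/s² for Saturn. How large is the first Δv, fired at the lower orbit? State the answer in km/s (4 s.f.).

Δv ≈ 5.823 km/s

r₁ = 65110 km = 6.511×10⁷ m.
r₂ = 2.184×10⁵ km = 2.184×10⁸ m.
Transfer ellipse a_t = (r₁ + r₂)/2 = 1.418×10⁸ m.
At r₁: circular v_c1 = √(μ/r₁) = 24140 m/s; transfer-perikrone v_p = √[μ(2/r₁ − 1/a_t)] = 29960 m/s.
Δv₁ = v_p − v_c1 = 5823 m/s.
= 5.823 km/s.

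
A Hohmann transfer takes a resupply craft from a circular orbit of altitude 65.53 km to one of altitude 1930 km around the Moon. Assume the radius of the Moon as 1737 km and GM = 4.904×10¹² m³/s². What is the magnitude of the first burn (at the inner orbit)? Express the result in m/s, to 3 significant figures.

Δv ≈ 261 m/s

r₁ = 1737 + 65.53 = 1802.5 km = 1.8025×10⁶ m.
r₂ = 1737 + 1930 = 3667.0 km = 3.6670×10⁶ m.
Transfer ellipse a_t = (r₁ + r₂)/2 = 2.735×10⁶ m.
At r₁: circular v_c1 = √(μ/r₁) = 1649 m/s; transfer-perilune v_p = √[μ(2/r₁ − 1/a_t)] = 1910 m/s.
Δv₁ = v_p − v_c1 = 260.6 m/s.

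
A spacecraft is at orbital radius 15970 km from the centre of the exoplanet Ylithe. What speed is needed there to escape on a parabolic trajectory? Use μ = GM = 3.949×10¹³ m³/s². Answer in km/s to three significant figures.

v_esc ≈ 2.22 km/s

r = 15970 km = 1.597×10⁷ m.
Escape speed v_esc = √(2μ/r) = √(2 × 3.949×10¹³ / 1.597×10⁷) = √(4.946×10⁶) = 2224 m/s.
= 2.224 km/s.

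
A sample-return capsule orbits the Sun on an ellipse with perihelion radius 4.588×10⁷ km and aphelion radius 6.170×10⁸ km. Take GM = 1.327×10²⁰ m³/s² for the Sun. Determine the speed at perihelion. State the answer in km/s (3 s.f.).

v ≈ 73.4 km/s

Semi-major axis a = (r_p + r_a)/2 = 3.3144×10⁸ km = 3.314×10¹¹ m.
Vis-viva: v² = μ(2/r − 1/a) = 1.327×10²⁰ × (4.359×10⁻¹¹ − 3.017×10⁻¹²) = 5.384×10⁹ m²/s².
v = 73380 m/s = 73.38 km/s.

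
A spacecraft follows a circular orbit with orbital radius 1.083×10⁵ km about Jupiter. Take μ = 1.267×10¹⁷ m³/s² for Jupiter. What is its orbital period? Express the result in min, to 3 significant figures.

r = 1.083×10⁵ km = 1.083×10⁸ m.
Kepler's third law: T = 2π√(r³/μ) = 2π√((1.083×10⁸)³ / 1.267×10¹⁷).
r³/μ = 1.003×10⁷ s², so T = 2π × 3.166×10³ = 1.989×10⁴ s.
Converting: 1.989×10⁴ s ÷ 60.00 = 331.6 min.

T ≈ 332 min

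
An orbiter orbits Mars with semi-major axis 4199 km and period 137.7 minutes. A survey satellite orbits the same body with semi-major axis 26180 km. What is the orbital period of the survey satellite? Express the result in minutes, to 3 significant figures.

T₂ ≈ 2140 minutes

Kepler's third law: T² ∝ a³, so T₂ = T₁ (a₂/a₁)^(3/2).
a₂/a₁ = 6.235, (a₂/a₁)^(3/2) = 15.57.
T₂ = 137.7 × 15.57 = 2144 minutes.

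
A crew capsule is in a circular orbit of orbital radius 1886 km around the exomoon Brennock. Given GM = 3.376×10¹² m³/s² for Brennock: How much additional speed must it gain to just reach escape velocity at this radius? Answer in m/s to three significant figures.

Δv ≈ 554 m/s

r = 1886 km = 1.886×10⁶ m.
Circular speed v_c = √(μ/r) = 1338 m/s.
Escape speed v_esc = √(2μ/r) = √2 × v_c = 1892 m/s.
Δv = v_esc − v_c = 554.2 m/s.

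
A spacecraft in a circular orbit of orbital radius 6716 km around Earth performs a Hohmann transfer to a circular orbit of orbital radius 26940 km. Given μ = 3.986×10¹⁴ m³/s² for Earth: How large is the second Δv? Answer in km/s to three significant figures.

Δv ≈ 1.42 km/s

r₁ = 6716 km = 6.716×10⁶ m.
r₂ = 26940 km = 2.694×10⁷ m.
Transfer ellipse a_t = (r₁ + r₂)/2 = 1.683×10⁷ m.
At r₁: circular v_c1 = √(μ/r₁) = 7704 m/s; transfer-perigee v_p = √[μ(2/r₁ − 1/a_t)] = 9748 m/s.
At r₂: circular v_c2 = √(μ/r₂) = 3847 m/s; transfer-apogee v_a = √[μ(2/r₂ − 1/a_t)] = 2430 m/s.
Δv₂ = v_c2 − v_a = 1417 m/s.
= 1.417 km/s.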